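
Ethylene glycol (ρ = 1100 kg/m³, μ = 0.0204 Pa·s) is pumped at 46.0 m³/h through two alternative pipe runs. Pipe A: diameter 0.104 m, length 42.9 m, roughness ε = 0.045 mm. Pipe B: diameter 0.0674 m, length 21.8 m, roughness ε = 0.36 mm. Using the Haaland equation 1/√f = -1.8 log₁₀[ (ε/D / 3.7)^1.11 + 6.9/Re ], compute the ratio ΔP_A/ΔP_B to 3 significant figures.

ΔP_A/ΔP_B ≈ 0.203

Pipe A: V = Q/A = 0.01278/0.008495 = 1.504 m/s; Re = 8435; ε/D = 0.000433; Haaland → f = 0.03286; ΔP_A = f(L/D)(ρV²/2) = 1.687e+04 Pa.
Pipe B: V = Q/A = 0.01278/0.003568 = 3.581 m/s; Re = 1.302e+04; ε/D = 0.00534; Haaland → f = 0.03647; ΔP_B = f(L/D)(ρV²/2) = 8.322e+04 Pa.
ΔP_A/ΔP_B = 1.687e+04/8.322e+04 = 0.203.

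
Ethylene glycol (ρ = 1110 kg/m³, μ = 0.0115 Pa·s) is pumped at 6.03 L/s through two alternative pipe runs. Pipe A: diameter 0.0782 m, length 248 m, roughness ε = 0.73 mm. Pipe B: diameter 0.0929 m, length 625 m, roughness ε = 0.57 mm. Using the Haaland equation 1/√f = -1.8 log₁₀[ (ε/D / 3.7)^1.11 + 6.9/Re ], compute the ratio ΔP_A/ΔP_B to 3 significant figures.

ΔP_A/ΔP_B ≈ 0.997

Pipe A: V = Q/A = 0.00603/0.004803 = 1.255 m/s; Re = 9476; ε/D = 0.00934; Haaland → f = 0.04261; ΔP_A = f(L/D)(ρV²/2) = 1.182e+05 Pa.
Pipe B: V = Q/A = 0.00603/0.006778 = 0.8896 m/s; Re = 7977; ε/D = 0.00614; Haaland → f = 0.04013; ΔP_B = f(L/D)(ρV²/2) = 1.186e+05 Pa.
ΔP_A/ΔP_B = 1.182e+05/1.186e+05 = 0.997.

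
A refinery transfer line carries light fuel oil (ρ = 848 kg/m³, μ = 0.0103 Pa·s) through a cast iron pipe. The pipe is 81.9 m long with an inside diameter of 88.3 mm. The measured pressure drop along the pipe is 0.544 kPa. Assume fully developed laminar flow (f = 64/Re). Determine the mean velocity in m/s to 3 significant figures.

V ≈ 0.157 m/s

For laminar flow, f = 64/Re with Re = ρVD/μ, so Darcy-Weisbach reduces to ΔP = 32μLV/D². Solving for V: V = ΔP·D²/(32μL) = 544·(0.0883)²/(32·0.0103·81.9) = 0.1571 m/s.
Check: Re = ρVD/μ = 848·0.1571·0.0883/0.0103 = 1142 < 2300, so the laminar assumption holds.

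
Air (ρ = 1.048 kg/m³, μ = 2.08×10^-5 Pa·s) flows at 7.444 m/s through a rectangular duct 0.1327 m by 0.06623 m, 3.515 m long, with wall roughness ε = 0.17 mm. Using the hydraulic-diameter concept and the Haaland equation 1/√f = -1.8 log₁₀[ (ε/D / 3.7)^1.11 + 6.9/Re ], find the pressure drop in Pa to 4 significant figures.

ΔP ≈ 31.54 Pa

Hydraulic diameter D_h = 4A/P = 4·(0.1327·0.06623)/(2·(0.1327+0.06623)) = 0.03515/0.3979 = 0.08836 m.
Re = ρVD_h/μ = 1.048·7.444·0.08836/2.08e-05 = 3.314e+04.
ε/D_h = 0.00017/0.08836 = 0.00192; Haaland gives 1/√f = -1.8 log₁₀[0.000226+0.000208] = 6.052, so f = 0.02731.
ΔP = f(L/D_h)(ρV²/2) = 0.02731·3.515/0.08836·29.04 = 31.54 Pa.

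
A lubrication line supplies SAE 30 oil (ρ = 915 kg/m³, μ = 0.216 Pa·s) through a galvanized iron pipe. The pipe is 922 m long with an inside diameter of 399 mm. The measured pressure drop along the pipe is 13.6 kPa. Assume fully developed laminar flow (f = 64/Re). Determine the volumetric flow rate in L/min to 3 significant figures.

For laminar flow, f = 64/Re with Re = ρVD/μ, so Darcy-Weisbach reduces to ΔP = 32μLV/D². Solving for V: V = ΔP·D²/(32μL) = 1.36e+04·(0.399)²/(32·0.216·922) = 0.3397 m/s.
Check: Re = ρVD/μ = 915·0.3397·0.399/0.216 = 574.2 < 2300, so the laminar assumption holds.
Q = V·A = 0.3397·(π/4·0.399²) = 0.04248 m³/s = 2550 L/min.

Q ≈ 2550 L/min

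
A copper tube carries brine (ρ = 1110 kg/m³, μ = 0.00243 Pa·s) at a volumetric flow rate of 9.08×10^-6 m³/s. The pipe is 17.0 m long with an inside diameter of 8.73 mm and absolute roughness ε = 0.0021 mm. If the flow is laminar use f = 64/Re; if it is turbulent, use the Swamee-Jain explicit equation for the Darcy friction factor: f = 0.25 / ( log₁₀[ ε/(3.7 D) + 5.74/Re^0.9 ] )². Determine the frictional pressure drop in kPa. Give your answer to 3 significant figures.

ΔP ≈ 2.63 kPa

Cross-sectional area A = πD²/4 = π(0.00873)²/4 = 5.986e-05 m²; mean velocity V = Q/A = 9.08e-06/5.986e-05 = 0.1517 m/s.
Reynolds number Re = ρVD/μ = 1110 · 0.1517 · 0.00873 / 0.00243 = 604.9.
Re < 2300 → laminar flow, so f = 64/Re = 64/604.9 = 0.1058 (the turbulent correlation is not needed).
Darcy-Weisbach: ΔP = f(L/D)(ρV²/2) = 0.1058·(17/0.00873)·(1110·0.1517²/2) = 0.1058·1947·12.77 = 2631 Pa.
ΔP = 2631 Pa = 2.63 kPa.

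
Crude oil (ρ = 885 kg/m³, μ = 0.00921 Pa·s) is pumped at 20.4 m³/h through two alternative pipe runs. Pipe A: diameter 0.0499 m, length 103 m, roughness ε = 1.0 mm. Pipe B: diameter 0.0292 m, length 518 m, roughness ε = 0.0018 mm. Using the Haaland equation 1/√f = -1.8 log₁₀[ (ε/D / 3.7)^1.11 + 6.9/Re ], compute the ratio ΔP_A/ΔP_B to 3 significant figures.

Pipe A: V = Q/A = 0.005667/0.001956 = 2.898 m/s; Re = 1.389e+04; ε/D = 0.02; Haaland → f = 0.05141; ΔP_A = f(L/D)(ρV²/2) = 3.943e+05 Pa.
Pipe B: V = Q/A = 0.005667/0.0006697 = 8.462 m/s; Re = 2.374e+04; ε/D = 6.16e-05; Haaland → f = 0.02478; ΔP_B = f(L/D)(ρV²/2) = 1.393e+07 Pa.
ΔP_A/ΔP_B = 3.943e+05/1.393e+07 = 0.0283.

ΔP_A/ΔP_B ≈ 0.0283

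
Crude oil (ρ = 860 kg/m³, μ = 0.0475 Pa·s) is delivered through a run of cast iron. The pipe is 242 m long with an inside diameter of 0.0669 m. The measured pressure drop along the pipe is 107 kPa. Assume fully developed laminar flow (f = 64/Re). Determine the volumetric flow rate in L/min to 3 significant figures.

For laminar flow, f = 64/Re with Re = ρVD/μ, so Darcy-Weisbach reduces to ΔP = 32μLV/D². Solving for V: V = ΔP·D²/(32μL) = 1.07e+05·(0.0669)²/(32·0.0475·242) = 1.302 m/s.
Check: Re = ρVD/μ = 860·1.302·0.0669/0.0475 = 1577 < 2300, so the laminar assumption holds.
Q = V·A = 1.302·(π/4·0.0669²) = 0.004576 m³/s = 275 L/min.

Q ≈ 275 L/min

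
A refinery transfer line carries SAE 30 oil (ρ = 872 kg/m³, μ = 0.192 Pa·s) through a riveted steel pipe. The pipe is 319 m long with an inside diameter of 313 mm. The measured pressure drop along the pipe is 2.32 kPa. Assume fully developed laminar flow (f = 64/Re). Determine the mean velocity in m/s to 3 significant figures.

V ≈ 0.116 m/s

For laminar flow, f = 64/Re with Re = ρVD/μ, so Darcy-Weisbach reduces to ΔP = 32μLV/D². Solving for V: V = ΔP·D²/(32μL) = 2320·(0.313)²/(32·0.192·319) = 0.116 m/s.
Check: Re = ρVD/μ = 872·0.116·0.313/0.192 = 164.9 < 2300, so the laminar assumption holds.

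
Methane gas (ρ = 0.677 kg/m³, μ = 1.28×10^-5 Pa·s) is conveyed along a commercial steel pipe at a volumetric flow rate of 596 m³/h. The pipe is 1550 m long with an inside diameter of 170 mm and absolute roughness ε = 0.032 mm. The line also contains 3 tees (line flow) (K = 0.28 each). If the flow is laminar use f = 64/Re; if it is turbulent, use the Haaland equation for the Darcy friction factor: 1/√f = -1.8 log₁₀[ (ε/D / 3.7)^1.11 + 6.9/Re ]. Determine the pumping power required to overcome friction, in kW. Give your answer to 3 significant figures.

Q = 596 m³/h = 596/3600 = 0.1656 m³/s.
Cross-sectional area A = πD²/4 = π(0.17)²/4 = 0.0227 m²; mean velocity V = Q/A = 0.1656/0.0227 = 7.294 m/s.
Reynolds number Re = ρVD/μ = 0.677 · 7.294 · 0.17 / 1.28e-05 = 6.558e+04.
Re > 4000 → turbulent. Relative roughness ε/D = 3.2e-05/0.17 = 0.000188. Haaland: 1/√f = -1.8 log₁₀[(0.000188/3.7)^1.11 + 6.9/6.558e+04] = -1.8 log₁₀[1.71e-05 + 0.000105] = 7.042, so f = 0.02016.
Total minor-loss coefficient ΣK = 3·0.28 = 0.84.
ΔP = [f·L/D + ΣK]·(ρV²/2) = [0.02016·1550/0.17 + 0.84]·(0.677·7.294²/2) = [183.8 + 0.84]·18.01 = 3326 Pa.
Pumping power P = QΔP = 0.1656·3326 = 550.6 W = 0.551 kW.

P ≈ 0.551 kW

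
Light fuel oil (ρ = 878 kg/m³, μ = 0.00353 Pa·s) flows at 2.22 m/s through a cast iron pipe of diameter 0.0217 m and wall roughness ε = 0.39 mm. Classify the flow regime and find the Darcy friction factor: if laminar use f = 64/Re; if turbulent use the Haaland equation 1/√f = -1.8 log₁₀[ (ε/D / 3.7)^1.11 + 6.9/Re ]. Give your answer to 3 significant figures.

f ≈ 0.0500

Re = ρVD/μ = 878·2.22·0.0217/0.00353 = 1.198e+04.
Re > 4000 → turbulent. ε/D = 0.00039/0.0217 = 0.018; Haaland: 1/√f = -1.8 log₁₀[0.0027 + 0.000576] = 4.472, so f = 0.05001.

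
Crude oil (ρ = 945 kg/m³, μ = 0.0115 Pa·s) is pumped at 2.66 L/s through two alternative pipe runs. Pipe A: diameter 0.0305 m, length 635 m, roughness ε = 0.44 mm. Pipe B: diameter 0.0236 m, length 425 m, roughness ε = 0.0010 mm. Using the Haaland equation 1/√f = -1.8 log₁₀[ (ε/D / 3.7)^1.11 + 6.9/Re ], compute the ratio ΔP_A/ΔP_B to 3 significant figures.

Pipe A: V = Q/A = 0.00266/0.0007306 = 3.641 m/s; Re = 9125; ε/D = 0.0144; Haaland → f = 0.04778; ΔP_A = f(L/D)(ρV²/2) = 6.231e+06 Pa.
Pipe B: V = Q/A = 0.00266/0.0004374 = 6.081 m/s; Re = 1.179e+04; ε/D = 4.24e-05; Haaland → f = 0.02958; ΔP_B = f(L/D)(ρV²/2) = 9.306e+06 Pa.
ΔP_A/ΔP_B = 6.231e+06/9.306e+06 = 0.670.

ΔP_A/ΔP_B ≈ 0.670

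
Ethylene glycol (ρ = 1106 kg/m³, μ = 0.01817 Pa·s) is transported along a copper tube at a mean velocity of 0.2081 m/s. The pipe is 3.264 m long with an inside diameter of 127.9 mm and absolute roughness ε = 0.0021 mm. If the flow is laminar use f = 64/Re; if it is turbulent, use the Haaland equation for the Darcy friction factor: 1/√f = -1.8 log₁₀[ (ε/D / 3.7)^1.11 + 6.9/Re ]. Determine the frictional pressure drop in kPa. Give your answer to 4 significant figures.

ΔP ≈ 0.02414 kPa

Reynolds number Re = ρVD/μ = 1106 · 0.2081 · 0.1279 / 0.0182 = 1620.
Re < 2300 → laminar flow, so f = 64/Re = 64/1620 = 0.0395 (the turbulent correlation is not needed).
Darcy-Weisbach: ΔP = f(L/D)(ρV²/2) = 0.0395·(3.264/0.1279)·(1106·0.2081²/2) = 0.0395·25.52·23.95 = 24.14 Pa.
ΔP = 24.14 Pa = 0.02414 kPa.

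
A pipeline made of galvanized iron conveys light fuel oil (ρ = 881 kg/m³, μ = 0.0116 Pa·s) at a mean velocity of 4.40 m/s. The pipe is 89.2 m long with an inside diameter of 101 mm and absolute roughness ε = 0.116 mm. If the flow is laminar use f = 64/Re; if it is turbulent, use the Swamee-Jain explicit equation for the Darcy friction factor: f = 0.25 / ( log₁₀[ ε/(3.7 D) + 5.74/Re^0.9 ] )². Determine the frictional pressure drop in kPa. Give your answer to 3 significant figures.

ΔP ≈ 196 kPa

Reynolds number Re = ρVD/μ = 881 · 4.4 · 0.101 / 0.0116 = 3.375e+04.
Re > 4000 → turbulent. Relative roughness ε/D = 0.000116/0.101 = 0.00115. Swamee-Jain: f = 0.25/(log₁₀[0.00115/3.7 + 5.74/3.375e+04^0.9])² = 0.25/(log₁₀[0.00031 + 0.000482])² = 0.25/(-3.101)² = 0.026.
Darcy-Weisbach: ΔP = f(L/D)(ρV²/2) = 0.026·(89.2/0.101)·(881·4.4²/2) = 0.026·883.2·8528 = 1.958e+05 Pa.
ΔP = 1.958e+05 Pa = 196 kPa.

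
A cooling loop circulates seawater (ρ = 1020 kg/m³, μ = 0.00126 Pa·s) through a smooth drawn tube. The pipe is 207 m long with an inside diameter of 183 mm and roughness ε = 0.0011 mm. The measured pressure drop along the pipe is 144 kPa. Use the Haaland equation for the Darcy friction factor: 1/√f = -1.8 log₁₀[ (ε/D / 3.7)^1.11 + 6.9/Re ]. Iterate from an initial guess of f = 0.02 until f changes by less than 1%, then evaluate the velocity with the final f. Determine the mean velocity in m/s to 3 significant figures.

Rearranging Darcy-Weisbach: V = √(2·ΔP·D/(f·L·ρ)). With ε/D = 1.1e-06/0.183 = 6.01e-06, iterate starting from f = 0.02:
  f = 0.02 → V = √(2·1.44e+05·0.183/(0.02·207·1020)) = 3.533 m/s; Re = ρVD/μ = 5.234e+05; f → 0.01303
  f = 0.01303 → V = 4.378 m/s; Re = 6.485e+05; f → 0.01256
  f = 0.01256 → V = 4.459 m/s; Re = 6.605e+05; f → 0.01252
Converged (Δf/f < 1%). With the final f = 0.01252: V = √(2·1.44e+05·0.183/(0.01252·207·1020)) = 4.466 m/s.

V ≈ 4.47 m/s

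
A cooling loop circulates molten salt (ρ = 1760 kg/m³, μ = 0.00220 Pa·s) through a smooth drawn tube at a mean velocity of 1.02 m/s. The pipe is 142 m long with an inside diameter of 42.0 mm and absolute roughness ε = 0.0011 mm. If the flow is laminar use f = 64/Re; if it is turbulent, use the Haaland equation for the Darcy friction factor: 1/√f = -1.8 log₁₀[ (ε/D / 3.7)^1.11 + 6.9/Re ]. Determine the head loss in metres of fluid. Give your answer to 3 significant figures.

h_f ≈ 4.06 m

Reynolds number Re = ρVD/μ = 1760 · 1.02 · 0.042 / 0.0022 = 3.427e+04.
Re > 4000 → turbulent. Relative roughness ε/D = 1.1e-06/0.042 = 2.62e-05. Haaland: 1/√f = -1.8 log₁₀[(2.62e-05/3.7)^1.11 + 6.9/3.427e+04] = -1.8 log₁₀[1.92e-06 + 0.000201] = 6.646, so f = 0.02264.
Darcy-Weisbach: ΔP = f(L/D)(ρV²/2) = 0.02264·(142/0.042)·(1760·1.02²/2) = 0.02264·3381·915.6 = 7.009e+04 Pa.
Head loss h_f = ΔP/(ρg) = 7.009e+04/(1760·9.81) = 4.06 m.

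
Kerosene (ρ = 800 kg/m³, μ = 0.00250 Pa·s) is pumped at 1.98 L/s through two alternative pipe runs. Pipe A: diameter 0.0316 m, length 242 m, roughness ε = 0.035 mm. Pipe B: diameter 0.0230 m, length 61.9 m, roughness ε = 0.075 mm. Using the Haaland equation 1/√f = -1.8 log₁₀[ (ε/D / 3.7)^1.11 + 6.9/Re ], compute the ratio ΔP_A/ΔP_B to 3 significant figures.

ΔP_A/ΔP_B ≈ 0.714

Pipe A: V = Q/A = 0.00198/0.0007843 = 2.525 m/s; Re = 2.553e+04; ε/D = 0.00111; Haaland → f = 0.02661; ΔP_A = f(L/D)(ρV²/2) = 5.196e+05 Pa.
Pipe B: V = Q/A = 0.00198/0.0004155 = 4.766 m/s; Re = 3.507e+04; ε/D = 0.00326; Haaland → f = 0.02978; ΔP_B = f(L/D)(ρV²/2) = 7.28e+05 Pa.
ΔP_A/ΔP_B = 5.196e+05/7.28e+05 = 0.714.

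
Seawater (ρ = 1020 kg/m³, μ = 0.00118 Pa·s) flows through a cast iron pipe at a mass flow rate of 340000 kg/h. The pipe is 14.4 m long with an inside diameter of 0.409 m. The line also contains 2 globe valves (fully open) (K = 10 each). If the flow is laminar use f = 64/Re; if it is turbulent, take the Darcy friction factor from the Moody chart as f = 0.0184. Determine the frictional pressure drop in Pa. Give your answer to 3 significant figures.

ΔP ≈ 5230 Pa

ṁ = 340000 kg/h = 340000/3600 = 94.44 kg/s.
A = πD²/4 = π(0.409)²/4 = 0.1314 m²; mean velocity V = ṁ/(ρA) = 94.44/(1020 · 0.1314) = 0.7048 m/s.
Reynolds number Re = ρVD/μ = 1020 · 0.7048 · 0.409 / 0.00118 = 2.492e+05.
Re > 4000 → turbulent; use the Moody-chart value f = 0.0184.
Total minor-loss coefficient ΣK = 2·10 = 20.
ΔP = [f·L/D + ΣK]·(ρV²/2) = [0.0184·14.4/0.409 + 20]·(1020·0.7048²/2) = [0.6478 + 20]·253.3 = 5230 Pa.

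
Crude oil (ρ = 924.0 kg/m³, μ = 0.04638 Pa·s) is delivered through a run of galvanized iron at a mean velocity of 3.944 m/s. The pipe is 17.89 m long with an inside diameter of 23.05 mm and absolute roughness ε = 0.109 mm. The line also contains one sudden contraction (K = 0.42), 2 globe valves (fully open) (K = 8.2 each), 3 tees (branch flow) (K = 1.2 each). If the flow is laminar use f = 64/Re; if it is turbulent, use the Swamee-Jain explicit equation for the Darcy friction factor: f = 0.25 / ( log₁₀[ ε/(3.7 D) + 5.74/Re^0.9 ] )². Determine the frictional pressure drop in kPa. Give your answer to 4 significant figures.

Reynolds number Re = ρVD/μ = 924 · 3.944 · 0.02305 / 0.0464 = 1811.
Re < 2300 → laminar flow, so f = 64/Re = 64/1811 = 0.03534 (the turbulent correlation is not needed).
Total minor-loss coefficient ΣK = 1·0.42 + 2·8.2 + 3·1.2 = 20.4.
ΔP = [f·L/D + ΣK]·(ρV²/2) = [0.03534·17.89/0.02305 + 20.4]·(924·3.944²/2) = [27.43 + 20.4]·7186 = 3.438e+05 Pa.
ΔP = 3.438e+05 Pa = 343.8 kPa.

ΔP ≈ 343.8 kPa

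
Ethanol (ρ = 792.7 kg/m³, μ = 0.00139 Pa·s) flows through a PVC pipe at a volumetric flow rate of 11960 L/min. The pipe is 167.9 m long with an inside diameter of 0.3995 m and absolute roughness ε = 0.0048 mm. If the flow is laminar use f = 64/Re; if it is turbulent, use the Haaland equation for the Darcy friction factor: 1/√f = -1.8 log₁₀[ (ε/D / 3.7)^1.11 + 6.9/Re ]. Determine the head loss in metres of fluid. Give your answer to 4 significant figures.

h_f ≈ 0.7562 m

Q = 11960 L/min = 11960/60000 = 0.1993 m³/s.
Cross-sectional area A = πD²/4 = π(0.3995)²/4 = 0.1253 m²; mean velocity V = Q/A = 0.1993/0.1253 = 1.59 m/s.
Reynolds number Re = ρVD/μ = 792.7 · 1.59 · 0.3995 / 0.00139 = 3.623e+05.
Re > 4000 → turbulent. Relative roughness ε/D = 4.8e-06/0.3995 = 1.2e-05. Haaland: 1/√f = -1.8 log₁₀[(1.2e-05/3.7)^1.11 + 6.9/3.623e+05] = -1.8 log₁₀[8.09e-07 + 1.9e-05] = 8.464, so f = 0.01396.
Darcy-Weisbach: ΔP = f(L/D)(ρV²/2) = 0.01396·(167.9/0.3995)·(792.7·1.59²/2) = 0.01396·420.3·1002 = 5880 Pa.
Head loss h_f = ΔP/(ρg) = 5880/(792.7·9.81) = 0.7562 m.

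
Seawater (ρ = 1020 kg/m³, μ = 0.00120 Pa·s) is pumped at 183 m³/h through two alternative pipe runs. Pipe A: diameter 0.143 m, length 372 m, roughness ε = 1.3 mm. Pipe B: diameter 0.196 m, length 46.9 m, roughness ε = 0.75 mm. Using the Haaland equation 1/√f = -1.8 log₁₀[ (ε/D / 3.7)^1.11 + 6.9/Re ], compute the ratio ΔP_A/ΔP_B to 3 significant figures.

ΔP_A/ΔP_B ≈ 49.8

Pipe A: V = Q/A = 0.05083/0.01606 = 3.165 m/s; Re = 3.847e+05; ε/D = 0.00909; Haaland → f = 0.03694; ΔP_A = f(L/D)(ρV²/2) = 4.91e+05 Pa.
Pipe B: V = Q/A = 0.05083/0.03017 = 1.685 m/s; Re = 2.807e+05; ε/D = 0.00383; Haaland → f = 0.02847; ΔP_B = f(L/D)(ρV²/2) = 9863 Pa.
ΔP_A/ΔP_B = 4.91e+05/9863 = 49.8.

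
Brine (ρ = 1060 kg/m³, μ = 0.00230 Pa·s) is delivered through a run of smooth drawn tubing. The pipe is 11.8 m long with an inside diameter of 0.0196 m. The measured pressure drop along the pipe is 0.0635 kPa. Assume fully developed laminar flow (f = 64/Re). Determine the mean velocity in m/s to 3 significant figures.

For laminar flow, f = 64/Re with Re = ρVD/μ, so Darcy-Weisbach reduces to ΔP = 32μLV/D². Solving for V: V = ΔP·D²/(32μL) = 63.5·(0.0196)²/(32·0.0023·11.8) = 0.02809 m/s.
Check: Re = ρVD/μ = 1060·0.02809·0.0196/0.0023 = 253.7 < 2300, so the laminar assumption holds.

V ≈ 0.0281 m/s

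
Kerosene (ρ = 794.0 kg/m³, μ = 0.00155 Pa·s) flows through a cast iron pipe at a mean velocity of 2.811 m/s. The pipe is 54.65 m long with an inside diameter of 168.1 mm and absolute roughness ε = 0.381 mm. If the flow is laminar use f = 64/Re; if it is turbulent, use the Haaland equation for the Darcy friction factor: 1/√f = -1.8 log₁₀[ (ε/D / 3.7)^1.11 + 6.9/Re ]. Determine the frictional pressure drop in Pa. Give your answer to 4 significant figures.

Reynolds number Re = ρVD/μ = 794 · 2.811 · 0.1681 / 0.00155 = 2.421e+05.
Re > 4000 → turbulent. Relative roughness ε/D = 0.000381/0.1681 = 0.00227. Haaland: 1/√f = -1.8 log₁₀[(0.00227/3.7)^1.11 + 6.9/2.421e+05] = -1.8 log₁₀[0.000271 + 2.85e-05] = 6.341, so f = 0.02487.
Darcy-Weisbach: ΔP = f(L/D)(ρV²/2) = 0.02487·(54.65/0.1681)·(794·2.811²/2) = 0.02487·325.1·3137 = 2.536e+04 Pa.

ΔP ≈ 25360 Pa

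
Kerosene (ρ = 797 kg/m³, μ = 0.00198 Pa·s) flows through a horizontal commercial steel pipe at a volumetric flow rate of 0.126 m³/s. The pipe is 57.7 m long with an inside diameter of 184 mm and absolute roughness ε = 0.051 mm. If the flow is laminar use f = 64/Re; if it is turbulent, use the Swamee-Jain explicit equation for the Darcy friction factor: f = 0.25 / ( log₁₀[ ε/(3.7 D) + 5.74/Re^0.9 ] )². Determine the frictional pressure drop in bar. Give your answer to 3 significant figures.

ΔP ≈ 0.467 bar

Cross-sectional area A = πD²/4 = π(0.184)²/4 = 0.02659 m²; mean velocity V = Q/A = 0.126/0.02659 = 4.739 m/s.
Reynolds number Re = ρVD/μ = 797 · 4.739 · 0.184 / 0.00198 = 3.51e+05.
Re > 4000 → turbulent. Relative roughness ε/D = 5.1e-05/0.184 = 0.000277. Swamee-Jain: f = 0.25/(log₁₀[0.000277/3.7 + 5.74/3.51e+05^0.9])² = 0.25/(log₁₀[7.49e-05 + 5.86e-05])² = 0.25/(-3.874)² = 0.01665.
Darcy-Weisbach: ΔP = f(L/D)(ρV²/2) = 0.01665·(57.7/0.184)·(797·4.739²/2) = 0.01665·313.6·8948 = 4.673e+04 Pa.
ΔP = 4.673e+04 Pa = 0.467 bar.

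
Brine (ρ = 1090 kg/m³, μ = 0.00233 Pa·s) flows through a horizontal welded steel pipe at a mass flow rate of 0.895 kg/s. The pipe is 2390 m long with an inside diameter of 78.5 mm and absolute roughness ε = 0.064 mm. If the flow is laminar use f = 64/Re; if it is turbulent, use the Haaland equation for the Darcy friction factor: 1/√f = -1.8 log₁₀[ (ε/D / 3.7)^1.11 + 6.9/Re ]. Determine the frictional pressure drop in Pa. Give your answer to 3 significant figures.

A = πD²/4 = π(0.0785)²/4 = 0.00484 m²; mean velocity V = ṁ/(ρA) = 0.895/(1090 · 0.00484) = 0.1697 m/s.
Reynolds number Re = ρVD/μ = 1090 · 0.1697 · 0.0785 / 0.00233 = 6230.
Re > 4000 → turbulent. Relative roughness ε/D = 6.4e-05/0.0785 = 0.000815. Haaland: 1/√f = -1.8 log₁₀[(0.000815/3.7)^1.11 + 6.9/6230] = -1.8 log₁₀[8.73e-05 + 0.00111] = 5.261, so f = 0.03613.
Darcy-Weisbach: ΔP = f(L/D)(ρV²/2) = 0.03613·(2390/0.0785)·(1090·0.1697²/2) = 0.03613·3.045e+04·15.69 = 1.726e+04 Pa.

ΔP ≈ 17300 Pa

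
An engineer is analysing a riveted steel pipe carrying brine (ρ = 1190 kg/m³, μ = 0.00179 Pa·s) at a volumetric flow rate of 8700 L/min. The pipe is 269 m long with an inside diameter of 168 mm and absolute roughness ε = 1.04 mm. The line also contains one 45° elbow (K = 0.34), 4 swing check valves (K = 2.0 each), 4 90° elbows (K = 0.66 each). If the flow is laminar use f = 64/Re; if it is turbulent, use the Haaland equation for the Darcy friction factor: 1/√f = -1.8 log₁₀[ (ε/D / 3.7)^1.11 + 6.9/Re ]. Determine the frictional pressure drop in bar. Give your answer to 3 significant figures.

ΔP ≈ 16.1 bar

Q = 8700 L/min = 8700/60000 = 0.145 m³/s.
Cross-sectional area A = πD²/4 = π(0.168)²/4 = 0.02217 m²; mean velocity V = Q/A = 0.145/0.02217 = 6.541 m/s.
Reynolds number Re = ρVD/μ = 1190 · 6.541 · 0.168 / 0.00179 = 7.306e+05.
Re > 4000 → turbulent. Relative roughness ε/D = 0.00104/0.168 = 0.00619. Haaland: 1/√f = -1.8 log₁₀[(0.00619/3.7)^1.11 + 6.9/7.306e+05] = -1.8 log₁₀[0.000828 + 9.44e-06] = 5.539, so f = 0.0326.
Total minor-loss coefficient ΣK = 1·0.34 + 4·2 + 4·0.66 = 11.
ΔP = [f·L/D + ΣK]·(ρV²/2) = [0.0326·269/0.168 + 11]·(1190·6.541²/2) = [52.2 + 11]·2.546e+04 = 1.608e+06 Pa.
ΔP = 1.608e+06 Pa = 16.1 bar.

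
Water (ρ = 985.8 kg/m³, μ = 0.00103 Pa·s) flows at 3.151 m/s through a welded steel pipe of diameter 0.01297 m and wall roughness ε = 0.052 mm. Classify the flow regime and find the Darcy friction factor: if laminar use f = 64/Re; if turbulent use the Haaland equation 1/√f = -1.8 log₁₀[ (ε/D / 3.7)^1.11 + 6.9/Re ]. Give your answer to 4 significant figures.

f ≈ 0.03086

Re = ρVD/μ = 985.8·3.151·0.01297/0.00103 = 3.911e+04.
Re > 4000 → turbulent. ε/D = 5.2e-05/0.01297 = 0.00401; Haaland: 1/√f = -1.8 log₁₀[0.000511 + 0.000176] = 5.693, so f = 0.03086.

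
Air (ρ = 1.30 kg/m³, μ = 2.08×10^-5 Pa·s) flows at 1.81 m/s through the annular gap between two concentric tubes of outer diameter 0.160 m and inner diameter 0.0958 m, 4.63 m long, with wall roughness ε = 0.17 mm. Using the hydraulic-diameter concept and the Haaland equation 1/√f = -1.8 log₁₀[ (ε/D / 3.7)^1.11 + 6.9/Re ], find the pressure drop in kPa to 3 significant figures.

ΔP ≈ 0.00565 kPa

Hydraulic diameter D_h = 4A/P = D_o - D_i = 0.16 - 0.0958 = 0.0642 m.
Re = ρVD_h/μ = 1.3·1.81·0.0642/2.08e-05 = 7263.
ε/D_h = 0.00017/0.0642 = 0.00265; Haaland gives 1/√f = -1.8 log₁₀[0.000323+0.00095] = 5.211, so f = 0.03682.
ΔP = f(L/D_h)(ρV²/2) = 0.03682·4.63/0.0642·2.129 = 5.654 Pa.
ΔP = 0.00565 kPa.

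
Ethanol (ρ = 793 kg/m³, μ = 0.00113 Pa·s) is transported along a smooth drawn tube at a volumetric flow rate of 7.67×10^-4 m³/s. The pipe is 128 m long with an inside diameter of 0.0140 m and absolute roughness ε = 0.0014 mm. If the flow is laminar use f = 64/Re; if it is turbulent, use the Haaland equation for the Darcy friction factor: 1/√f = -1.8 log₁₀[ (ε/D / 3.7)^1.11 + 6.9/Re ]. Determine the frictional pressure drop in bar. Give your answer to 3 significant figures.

ΔP ≈ 19.0 bar

Cross-sectional area A = πD²/4 = π(0.014)²/4 = 0.0001539 m²; mean velocity V = Q/A = 0.000767/0.0001539 = 4.983 m/s.
Reynolds number Re = ρVD/μ = 793 · 4.983 · 0.014 / 0.00113 = 4.895e+04.
Re > 4000 → turbulent. Relative roughness ε/D = 1.4e-06/0.014 = 0.0001. Haaland: 1/√f = -1.8 log₁₀[(0.0001/3.7)^1.11 + 6.9/4.895e+04] = -1.8 log₁₀[8.5e-06 + 0.000141] = 6.886, so f = 0.02109.
Darcy-Weisbach: ΔP = f(L/D)(ρV²/2) = 0.02109·(128/0.014)·(793·4.983²/2) = 0.02109·9143·9843 = 1.898e+06 Pa.
ΔP = 1.898e+06 Pa = 19.0 bar.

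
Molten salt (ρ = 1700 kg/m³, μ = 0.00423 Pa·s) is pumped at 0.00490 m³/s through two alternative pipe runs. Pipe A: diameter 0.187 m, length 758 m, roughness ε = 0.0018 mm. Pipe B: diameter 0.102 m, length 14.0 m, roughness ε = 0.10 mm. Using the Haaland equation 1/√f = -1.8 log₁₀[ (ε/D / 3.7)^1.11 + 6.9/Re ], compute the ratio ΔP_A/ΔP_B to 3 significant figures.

ΔP_A/ΔP_B ≈ 2.81

Pipe A: V = Q/A = 0.0049/0.02746 = 0.1784 m/s; Re = 1.341e+04; ε/D = 9.63e-06; Haaland → f = 0.02855; ΔP_A = f(L/D)(ρV²/2) = 3131 Pa.
Pipe B: V = Q/A = 0.0049/0.008171 = 0.5997 m/s; Re = 2.458e+04; ε/D = 0.00098; Haaland → f = 0.02652; ΔP_B = f(L/D)(ρV²/2) = 1113 Pa.
ΔP_A/ΔP_B = 3131/1113 = 2.81.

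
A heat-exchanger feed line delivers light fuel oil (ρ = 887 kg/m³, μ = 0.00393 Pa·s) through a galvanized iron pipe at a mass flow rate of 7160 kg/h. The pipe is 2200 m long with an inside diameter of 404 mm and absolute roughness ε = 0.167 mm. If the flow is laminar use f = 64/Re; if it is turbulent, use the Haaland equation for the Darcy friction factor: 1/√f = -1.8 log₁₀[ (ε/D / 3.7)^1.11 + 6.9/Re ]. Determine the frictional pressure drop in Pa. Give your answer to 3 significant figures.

ΔP ≈ 29.7 Pa

ṁ = 7160 kg/h = 7160/3600 = 1.989 kg/s.
A = πD²/4 = π(0.404)²/4 = 0.1282 m²; mean velocity V = ṁ/(ρA) = 1.989/(887 · 0.1282) = 0.01749 m/s.
Reynolds number Re = ρVD/μ = 887 · 0.01749 · 0.404 / 0.00393 = 1595.
Re < 2300 → laminar flow, so f = 64/Re = 64/1595 = 0.04013 (the turbulent correlation is not needed).
Darcy-Weisbach: ΔP = f(L/D)(ρV²/2) = 0.04013·(2200/0.404)·(887·0.01749²/2) = 0.04013·5446·0.1357 = 29.65 Pa.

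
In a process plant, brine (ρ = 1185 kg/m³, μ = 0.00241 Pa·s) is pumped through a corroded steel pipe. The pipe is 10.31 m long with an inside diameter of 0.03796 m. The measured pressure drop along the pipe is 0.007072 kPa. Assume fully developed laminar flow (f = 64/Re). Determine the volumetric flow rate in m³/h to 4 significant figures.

For laminar flow, f = 64/Re with Re = ρVD/μ, so Darcy-Weisbach reduces to ΔP = 32μLV/D². Solving for V: V = ΔP·D²/(32μL) = 7.072·(0.03796)²/(32·0.00241·10.31) = 0.01282 m/s.
Check: Re = ρVD/μ = 1185·0.01282·0.03796/0.00241 = 239.2 < 2300, so the laminar assumption holds.
Q = V·A = 0.01282·(π/4·0.03796²) = 1.45e-05 m³/s = 0.05222 m³/h.

Q ≈ 0.05222 m³/h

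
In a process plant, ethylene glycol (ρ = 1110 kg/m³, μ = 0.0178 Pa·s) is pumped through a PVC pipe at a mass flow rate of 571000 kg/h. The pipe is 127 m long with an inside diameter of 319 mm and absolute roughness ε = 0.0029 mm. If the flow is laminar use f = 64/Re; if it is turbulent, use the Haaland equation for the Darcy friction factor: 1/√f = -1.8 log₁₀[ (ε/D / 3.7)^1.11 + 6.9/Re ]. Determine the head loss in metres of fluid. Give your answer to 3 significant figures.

h_f ≈ 1.45 m

ṁ = 571000 kg/h = 571000/3600 = 158.6 kg/s.
A = πD²/4 = π(0.319)²/4 = 0.07992 m²; mean velocity V = ṁ/(ρA) = 158.6/(1110 · 0.07992) = 1.788 m/s.
Reynolds number Re = ρVD/μ = 1110 · 1.788 · 0.319 / 0.0178 = 3.557e+04.
Re > 4000 → turbulent. Relative roughness ε/D = 2.9e-06/0.319 = 9.09e-06. Haaland: 1/√f = -1.8 log₁₀[(9.09e-06/3.7)^1.11 + 6.9/3.557e+04] = -1.8 log₁₀[5.93e-07 + 0.000194] = 6.68, so f = 0.02241.
Darcy-Weisbach: ΔP = f(L/D)(ρV²/2) = 0.02241·(127/0.319)·(1110·1.788²/2) = 0.02241·398.1·1774 = 1.583e+04 Pa.
Head loss h_f = ΔP/(ρg) = 1.583e+04/(1110·9.81) = 1.45 m.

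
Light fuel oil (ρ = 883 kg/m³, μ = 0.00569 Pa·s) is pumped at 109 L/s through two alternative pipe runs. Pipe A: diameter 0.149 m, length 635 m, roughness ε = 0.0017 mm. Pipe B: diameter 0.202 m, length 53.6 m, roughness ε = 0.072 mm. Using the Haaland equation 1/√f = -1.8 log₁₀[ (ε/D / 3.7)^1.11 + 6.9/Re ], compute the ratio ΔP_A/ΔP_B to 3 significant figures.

Pipe A: V = Q/A = 0.109/0.01744 = 6.251 m/s; Re = 1.445e+05; ε/D = 1.14e-05; Haaland → f = 0.01658; ΔP_A = f(L/D)(ρV²/2) = 1.219e+06 Pa.
Pipe B: V = Q/A = 0.109/0.03205 = 3.401 m/s; Re = 1.066e+05; ε/D = 0.000356; Haaland → f = 0.01927; ΔP_B = f(L/D)(ρV²/2) = 2.612e+04 Pa.
ΔP_A/ΔP_B = 1.219e+06/2.612e+04 = 46.7.

ΔP_A/ΔP_B ≈ 46.7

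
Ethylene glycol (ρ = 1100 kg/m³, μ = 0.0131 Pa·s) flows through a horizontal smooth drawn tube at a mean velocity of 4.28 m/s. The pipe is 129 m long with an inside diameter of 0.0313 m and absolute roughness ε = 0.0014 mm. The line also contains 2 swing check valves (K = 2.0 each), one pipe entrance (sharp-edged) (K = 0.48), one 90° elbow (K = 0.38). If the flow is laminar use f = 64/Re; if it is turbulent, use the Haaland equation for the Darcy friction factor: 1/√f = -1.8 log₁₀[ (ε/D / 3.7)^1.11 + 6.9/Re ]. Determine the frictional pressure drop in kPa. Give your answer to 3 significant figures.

Reynolds number Re = ρVD/μ = 1100 · 4.28 · 0.0313 / 0.0131 = 1.125e+04.
Re > 4000 → turbulent. Relative roughness ε/D = 1.4e-06/0.0313 = 4.47e-05. Haaland: 1/√f = -1.8 log₁₀[(4.47e-05/3.7)^1.11 + 6.9/1.125e+04] = -1.8 log₁₀[3.48e-06 + 0.000613] = 5.778, so f = 0.02996.
Total minor-loss coefficient ΣK = 2·2 + 1·0.48 + 1·0.38 = 4.86.
ΔP = [f·L/D + ΣK]·(ρV²/2) = [0.02996·129/0.0313 + 4.86]·(1100·4.28²/2) = [123.5 + 4.86]·1.008e+04 = 1.293e+06 Pa.
ΔP = 1.293e+06 Pa = 1290 kPa.

ΔP ≈ 1290 kPa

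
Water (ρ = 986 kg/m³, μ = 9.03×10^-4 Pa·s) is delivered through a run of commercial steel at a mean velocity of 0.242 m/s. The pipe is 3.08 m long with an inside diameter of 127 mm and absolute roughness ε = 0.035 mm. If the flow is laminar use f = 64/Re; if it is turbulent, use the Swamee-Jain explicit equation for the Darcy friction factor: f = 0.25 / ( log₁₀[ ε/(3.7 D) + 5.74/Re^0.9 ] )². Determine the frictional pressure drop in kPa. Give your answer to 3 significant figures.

ΔP ≈ 0.0165 kPa

Reynolds number Re = ρVD/μ = 986 · 0.242 · 0.127 / 0.000903 = 3.356e+04.
Re > 4000 → turbulent. Relative roughness ε/D = 3.5e-05/0.127 = 0.000276. Swamee-Jain: f = 0.25/(log₁₀[0.000276/3.7 + 5.74/3.356e+04^0.9])² = 0.25/(log₁₀[7.45e-05 + 0.000485])² = 0.25/(-3.252)² = 0.02364.
Darcy-Weisbach: ΔP = f(L/D)(ρV²/2) = 0.02364·(3.08/0.127)·(986·0.242²/2) = 0.02364·24.25·28.87 = 16.55 Pa.
ΔP = 16.55 Pa = 0.0165 kPa.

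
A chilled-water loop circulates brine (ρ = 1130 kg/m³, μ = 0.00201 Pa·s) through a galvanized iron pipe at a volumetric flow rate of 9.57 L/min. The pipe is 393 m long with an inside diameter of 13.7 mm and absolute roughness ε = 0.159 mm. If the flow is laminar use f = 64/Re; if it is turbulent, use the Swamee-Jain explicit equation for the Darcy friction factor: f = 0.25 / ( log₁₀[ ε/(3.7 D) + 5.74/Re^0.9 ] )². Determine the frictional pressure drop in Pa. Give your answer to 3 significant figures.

Q = 9.57 L/min = 9.57/60000 = 0.0001595 m³/s.
Cross-sectional area A = πD²/4 = π(0.0137)²/4 = 0.0001474 m²; mean velocity V = Q/A = 0.0001595/0.0001474 = 1.082 m/s.
Reynolds number Re = ρVD/μ = 1130 · 1.082 · 0.0137 / 0.00201 = 8334.
Re > 4000 → turbulent. Relative roughness ε/D = 0.000159/0.0137 = 0.0116. Swamee-Jain: f = 0.25/(log₁₀[0.0116/3.7 + 5.74/8334^0.9])² = 0.25/(log₁₀[0.00314 + 0.0017])² = 0.25/(-2.316)² = 0.04663.
Darcy-Weisbach: ΔP = f(L/D)(ρV²/2) = 0.04663·(393/0.0137)·(1130·1.082²/2) = 0.04663·2.869e+04·661.5 = 8.847e+05 Pa.

ΔP ≈ 885000 Pa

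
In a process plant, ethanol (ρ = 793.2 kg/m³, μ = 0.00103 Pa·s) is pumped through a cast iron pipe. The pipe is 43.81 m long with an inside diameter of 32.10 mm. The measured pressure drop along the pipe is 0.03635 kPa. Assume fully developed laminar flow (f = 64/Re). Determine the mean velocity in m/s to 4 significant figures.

For laminar flow, f = 64/Re with Re = ρVD/μ, so Darcy-Weisbach reduces to ΔP = 32μLV/D². Solving for V: V = ΔP·D²/(32μL) = 36.35·(0.0321)²/(32·0.00103·43.81) = 0.02594 m/s.
Check: Re = ρVD/μ = 793.2·0.02594·0.0321/0.00103 = 641.2 < 2300, so the laminar assumption holds.

V ≈ 0.02594 m/s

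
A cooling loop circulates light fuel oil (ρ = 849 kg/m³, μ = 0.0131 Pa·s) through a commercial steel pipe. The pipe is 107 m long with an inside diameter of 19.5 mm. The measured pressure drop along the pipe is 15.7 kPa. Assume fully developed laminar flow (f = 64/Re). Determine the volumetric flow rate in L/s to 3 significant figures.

Q ≈ 0.0397 L/s

For laminar flow, f = 64/Re with Re = ρVD/μ, so Darcy-Weisbach reduces to ΔP = 32μLV/D². Solving for V: V = ΔP·D²/(32μL) = 1.57e+04·(0.0195)²/(32·0.0131·107) = 0.1331 m/s.
Check: Re = ρVD/μ = 849·0.1331·0.0195/0.0131 = 168.2 < 2300, so the laminar assumption holds.
Q = V·A = 0.1331·(π/4·0.0195²) = 3.975e-05 m³/s = 0.0397 L/s.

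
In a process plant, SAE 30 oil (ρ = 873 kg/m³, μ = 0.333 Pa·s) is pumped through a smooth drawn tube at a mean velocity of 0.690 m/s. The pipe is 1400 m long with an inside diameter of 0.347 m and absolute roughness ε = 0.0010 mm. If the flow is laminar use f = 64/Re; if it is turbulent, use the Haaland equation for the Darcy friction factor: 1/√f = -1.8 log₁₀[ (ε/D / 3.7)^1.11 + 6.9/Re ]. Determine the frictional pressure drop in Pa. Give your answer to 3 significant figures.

ΔP ≈ 85500 Pa

Reynolds number Re = ρVD/μ = 873 · 0.69 · 0.347 / 0.333 = 627.7.
Re < 2300 → laminar flow, so f = 64/Re = 64/627.7 = 0.102 (the turbulent correlation is not needed).
Darcy-Weisbach: ΔP = f(L/D)(ρV²/2) = 0.102·(1400/0.347)·(873·0.69²/2) = 0.102·4035·207.8 = 8.549e+04 Pa.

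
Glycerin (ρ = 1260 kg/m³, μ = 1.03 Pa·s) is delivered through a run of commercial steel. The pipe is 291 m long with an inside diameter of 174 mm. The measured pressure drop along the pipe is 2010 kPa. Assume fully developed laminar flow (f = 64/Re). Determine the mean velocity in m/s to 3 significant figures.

For laminar flow, f = 64/Re with Re = ρVD/μ, so Darcy-Weisbach reduces to ΔP = 32μLV/D². Solving for V: V = ΔP·D²/(32μL) = 2.01e+06·(0.174)²/(32·1.03·291) = 6.345 m/s.
Check: Re = ρVD/μ = 1260·6.345·0.174/1.03 = 1351 < 2300, so the laminar assumption holds.

V ≈ 6.34 m/s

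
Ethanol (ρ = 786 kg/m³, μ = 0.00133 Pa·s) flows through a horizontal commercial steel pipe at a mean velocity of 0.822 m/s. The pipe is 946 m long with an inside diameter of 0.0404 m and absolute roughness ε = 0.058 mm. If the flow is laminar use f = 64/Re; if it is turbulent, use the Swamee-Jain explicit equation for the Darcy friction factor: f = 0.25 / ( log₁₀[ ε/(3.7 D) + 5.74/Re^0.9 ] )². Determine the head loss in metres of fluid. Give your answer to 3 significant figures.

h_f ≈ 23.5 m

Reynolds number Re = ρVD/μ = 786 · 0.822 · 0.0404 / 0.00133 = 1.963e+04.
Re > 4000 → turbulent. Relative roughness ε/D = 5.8e-05/0.0404 = 0.00144. Swamee-Jain: f = 0.25/(log₁₀[0.00144/3.7 + 5.74/1.963e+04^0.9])² = 0.25/(log₁₀[0.000388 + 0.000786])² = 0.25/(-2.93)² = 0.02911.
Darcy-Weisbach: ΔP = f(L/D)(ρV²/2) = 0.02911·(946/0.0404)·(786·0.822²/2) = 0.02911·2.342e+04·265.5 = 1.81e+05 Pa.
Head loss h_f = ΔP/(ρg) = 1.81e+05/(786·9.81) = 23.5 m.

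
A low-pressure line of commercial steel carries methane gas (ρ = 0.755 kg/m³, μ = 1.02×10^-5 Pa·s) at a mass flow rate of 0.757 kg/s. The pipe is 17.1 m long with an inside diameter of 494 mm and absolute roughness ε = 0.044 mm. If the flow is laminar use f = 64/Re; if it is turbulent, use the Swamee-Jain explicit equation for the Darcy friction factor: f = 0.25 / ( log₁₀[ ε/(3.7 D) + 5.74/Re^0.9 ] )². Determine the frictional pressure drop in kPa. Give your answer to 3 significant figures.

ΔP ≈ 0.00587 kPa

A = πD²/4 = π(0.494)²/4 = 0.1917 m²; mean velocity V = ṁ/(ρA) = 0.757/(0.755 · 0.1917) = 5.231 m/s.
Reynolds number Re = ρVD/μ = 0.755 · 5.231 · 0.494 / 1.02e-05 = 1.913e+05.
Re > 4000 → turbulent. Relative roughness ε/D = 4.4e-05/0.494 = 8.91e-05. Swamee-Jain: f = 0.25/(log₁₀[8.91e-05/3.7 + 5.74/1.913e+05^0.9])² = 0.25/(log₁₀[2.41e-05 + 0.000101])² = 0.25/(-3.902)² = 0.01642.
Darcy-Weisbach: ΔP = f(L/D)(ρV²/2) = 0.01642·(17.1/0.494)·(0.755·5.231²/2) = 0.01642·34.62·10.33 = 5.872 Pa.
ΔP = 5.872 Pa = 0.00587 kPa.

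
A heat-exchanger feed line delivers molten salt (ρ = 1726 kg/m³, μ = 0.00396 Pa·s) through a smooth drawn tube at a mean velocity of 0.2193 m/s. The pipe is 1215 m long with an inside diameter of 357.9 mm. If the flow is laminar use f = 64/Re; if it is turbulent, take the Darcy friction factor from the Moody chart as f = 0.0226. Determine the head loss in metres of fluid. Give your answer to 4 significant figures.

Reynolds number Re = ρVD/μ = 1726 · 0.2193 · 0.3579 / 0.00396 = 3.421e+04.
Re > 4000 → turbulent; use the Moody-chart value f = 0.0226.
Darcy-Weisbach: ΔP = f(L/D)(ρV²/2) = 0.0226·(1215/0.3579)·(1726·0.2193²/2) = 0.0226·3395·41.5 = 3184 Pa.
Head loss h_f = ΔP/(ρg) = 3184/(1726·9.81) = 0.1881 m.

h_f ≈ 0.1881 m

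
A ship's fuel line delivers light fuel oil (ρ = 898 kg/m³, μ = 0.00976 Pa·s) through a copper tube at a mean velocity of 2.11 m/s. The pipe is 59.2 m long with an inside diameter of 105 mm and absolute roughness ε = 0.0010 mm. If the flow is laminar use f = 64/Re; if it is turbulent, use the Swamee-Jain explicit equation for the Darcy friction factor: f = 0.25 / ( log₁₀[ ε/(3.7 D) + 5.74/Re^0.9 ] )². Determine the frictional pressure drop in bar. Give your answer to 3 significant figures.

ΔP ≈ 0.290 bar

Reynolds number Re = ρVD/μ = 898 · 2.11 · 0.105 / 0.00976 = 2.038e+04.
Re > 4000 → turbulent. Relative roughness ε/D = 1e-06/0.105 = 9.52e-06. Swamee-Jain: f = 0.25/(log₁₀[9.52e-06/3.7 + 5.74/2.038e+04^0.9])² = 0.25/(log₁₀[2.57e-06 + 0.00076])² = 0.25/(-3.118)² = 0.02572.
Darcy-Weisbach: ΔP = f(L/D)(ρV²/2) = 0.02572·(59.2/0.105)·(898·2.11²/2) = 0.02572·563.8·1999 = 2.898e+04 Pa.
ΔP = 2.898e+04 Pa = 0.290 bar.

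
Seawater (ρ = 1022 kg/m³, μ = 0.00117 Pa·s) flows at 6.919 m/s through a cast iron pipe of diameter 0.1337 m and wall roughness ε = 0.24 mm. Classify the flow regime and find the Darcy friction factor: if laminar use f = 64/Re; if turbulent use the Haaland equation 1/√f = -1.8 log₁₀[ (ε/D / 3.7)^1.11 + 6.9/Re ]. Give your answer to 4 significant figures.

Re = ρVD/μ = 1022·6.919·0.1337/0.00117 = 8.081e+05.
Re > 4000 → turbulent. ε/D = 0.00024/0.1337 = 0.0018; Haaland: 1/√f = -1.8 log₁₀[0.00021 + 8.54e-06] = 6.59, so f = 0.02302.

f ≈ 0.02302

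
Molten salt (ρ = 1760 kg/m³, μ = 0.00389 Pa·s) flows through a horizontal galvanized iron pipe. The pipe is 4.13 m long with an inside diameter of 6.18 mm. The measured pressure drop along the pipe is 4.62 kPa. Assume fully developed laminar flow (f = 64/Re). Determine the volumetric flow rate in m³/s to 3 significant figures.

Q ≈ 1.03×10^-5 m³/s

For laminar flow, f = 64/Re with Re = ρVD/μ, so Darcy-Weisbach reduces to ΔP = 32μLV/D². Solving for V: V = ΔP·D²/(32μL) = 4620·(0.00618)²/(32·0.00389·4.13) = 0.3432 m/s.
Check: Re = ρVD/μ = 1760·0.3432·0.00618/0.00389 = 959.7 < 2300, so the laminar assumption holds.
Q = V·A = 0.3432·(π/4·0.00618²) = 1.03e-05 m³/s = 1.03×10^-5 m³/s.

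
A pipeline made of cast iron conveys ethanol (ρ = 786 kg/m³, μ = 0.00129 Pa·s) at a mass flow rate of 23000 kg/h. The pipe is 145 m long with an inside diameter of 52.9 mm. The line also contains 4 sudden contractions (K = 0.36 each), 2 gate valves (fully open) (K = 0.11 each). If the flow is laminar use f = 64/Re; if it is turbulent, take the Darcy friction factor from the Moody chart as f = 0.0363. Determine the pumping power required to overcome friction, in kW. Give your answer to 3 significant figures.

P ≈ 4.42 kW

ṁ = 23000 kg/h = 23000/3600 = 6.389 kg/s.
A = πD²/4 = π(0.0529)²/4 = 0.002198 m²; mean velocity V = ṁ/(ρA) = 6.389/(786 · 0.002198) = 3.698 m/s.
Reynolds number Re = ρVD/μ = 786 · 3.698 · 0.0529 / 0.00129 = 1.192e+05.
Re > 4000 → turbulent; use the Moody-chart value f = 0.0363.
Total minor-loss coefficient ΣK = 4·0.36 + 2·0.11 = 1.66.
ΔP = [f·L/D + ΣK]·(ρV²/2) = [0.0363·145/0.0529 + 1.66]·(786·3.698²/2) = [99.5 + 1.66]·5375 = 5.438e+05 Pa.
Q = ṁ/ρ = 6.389/786 = 0.008128 m³/s.
Pumping power P = QΔP = 0.008128·5.438e+05 = 4420 W = 4.42 kW.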